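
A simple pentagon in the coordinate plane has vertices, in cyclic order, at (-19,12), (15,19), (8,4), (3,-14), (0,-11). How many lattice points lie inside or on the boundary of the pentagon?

504

Using the shoelace formula, 2A = |[(-19)·19 − 15·12] + [15·4 − 8·19] + [8·(-14) − 3·4] + [3·(-11) − 0·(-14)] + [0·12 − (-19)·(-11)]| = 999, so the area is 499.5.
The number of boundary lattice points is Σ gcd(|Δx|,|Δy|) = gcd(34,7) + gcd(7,15) + gcd(5,18) + gcd(3,3) + gcd(19,23) = 1+1+1+3+1 = 7.
Pick's theorem gives I = A − B/2 + 1 = 499.5 − 7/2 + 1 = 497, so the closed region contains I + B = 497 + 7 = 504 lattice points.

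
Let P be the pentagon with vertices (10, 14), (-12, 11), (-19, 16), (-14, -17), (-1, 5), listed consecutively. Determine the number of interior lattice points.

344

The shoelace formula gives twice the area as |[10·11 − (-12)·14] + [(-12)·16 − (-19)·11] + [(-19)·(-17) − (-14)·16] + [(-14)·5 − (-1)·(-17)] + [(-1)·14 − 10·5]| = 691, so the area is 691/2.
Along each edge there are gcd(|Δx|,|Δy|)+1 lattice points, so counting each shared vertex once the boundary has gcd(22,3) + gcd(7,5) + gcd(5,33) + gcd(13,22) + gcd(11,9) = 1+1+1+1+1 = 5.
By Pick's theorem A = I + B/2 − 1, so I = 691/2 − 5/2 + 1 = 344.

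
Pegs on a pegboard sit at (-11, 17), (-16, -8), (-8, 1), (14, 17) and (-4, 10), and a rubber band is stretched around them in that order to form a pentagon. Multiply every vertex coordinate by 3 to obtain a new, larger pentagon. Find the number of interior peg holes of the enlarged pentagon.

1687

By the shoelace formula, twice the signed area is |((-11)·(-8) − (-16)·17) + ((-16)·1 − (-8)·(-8)) + ((-8)·17 − 14·1) + (14·10 − (-4)·17) + ((-4)·17 − (-11)·10)| = 380, so the area is 190.
Summing gcd(|Δx|,|Δy|) over the edges gives the boundary count: gcd(5,25) + gcd(8,9) + gcd(22,16) + gcd(18,7) + gcd(7,7) = 5+1+2+1+7 = 16.
Scaling by 3 multiplies the area by 3² = 9 (so the new area is 1710) and multiplies the boundary lattice-point count by 3, giving 48.
By Pick's theorem, the interior count of the dilated polygon is 1710 − 48/2 + 1 = 1687.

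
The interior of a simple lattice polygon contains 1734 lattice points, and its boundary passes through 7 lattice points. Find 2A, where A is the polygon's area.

3473

Pick's theorem states A = I + B/2 − 1, so A = 1734 + 7/2 − 1 = 3473/2.
Hence 2A = 3473.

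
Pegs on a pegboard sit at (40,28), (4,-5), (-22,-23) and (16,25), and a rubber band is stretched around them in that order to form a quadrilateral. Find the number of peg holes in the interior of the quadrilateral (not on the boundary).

By the shoelace formula, twice the signed area is |[40·(-5) − 4·28] + [4·(-23) − (-22)·(-5)] + [(-22)·25 − 16·(-23)] + [16·28 − 40·25]| = 1248, so the area is 624.
Along each edge there are gcd(|Δx|,|Δy|)+1 lattice points, so counting each shared vertex once the boundary has gcd(36,33) + gcd(26,18) + gcd(38,48) + gcd(24,3) = 3+2+2+3 = 10.
By Pick's theorem A = I + B/2 − 1, so I = 624 − 10/2 + 1 = 620.

620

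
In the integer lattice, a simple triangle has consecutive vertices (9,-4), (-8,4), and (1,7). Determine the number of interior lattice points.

Using the shoelace formula, 2A = |[9·4 − (-8)·(-4)] + [(-8)·7 − 1·4] + [1·(-4) − 9·7]| = 123, so the area is 61.5.
Summing gcd(|Δx|,|Δy|) over the edges gives the boundary count: gcd(17,8) + gcd(9,3) + gcd(8,11) = 1+3+1 = 5.
Pick's theorem gives I = A − B/2 + 1 = 61.5 − 5/2 + 1 = 60.

60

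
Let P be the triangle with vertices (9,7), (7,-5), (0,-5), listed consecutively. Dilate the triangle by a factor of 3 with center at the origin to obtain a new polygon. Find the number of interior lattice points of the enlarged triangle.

By the shoelace formula, twice the signed area is |(9·(-5) − 7·7) + (7·(-5) − 0·(-5)) + (0·7 − 9·(-5))| = 84, so the area is 42.
Along each edge there are gcd(|Δx|,|Δy|)+1 lattice points, so counting each shared vertex once the boundary has gcd(2,12) + gcd(7,0) + gcd(9,12) = 2+7+3 = 12.
Scaling by 3 multiplies the area by 3² = 9 (so the new area is 378) and multiplies the boundary lattice-point count by 3, giving 36.
By Pick's theorem, the interior count of the dilated polygon is 378 − 36/2 + 1 = 361.

361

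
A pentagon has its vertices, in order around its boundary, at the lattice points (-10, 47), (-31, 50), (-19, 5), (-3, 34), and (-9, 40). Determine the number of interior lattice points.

By the shoelace formula, twice the signed area is |((-10)·50 − (-31)·47) + ((-31)·5 − (-19)·50) + ((-19)·34 − (-3)·5) + ((-3)·40 − (-9)·34) + ((-9)·47 − (-10)·40)| = 1284, so the area is 642.
The number of boundary lattice points is Σ gcd(|Δx|,|Δy|) = gcd(21,3) + gcd(12,45) + gcd(16,29) + gcd(6,6) + gcd(1,7) = 3+3+1+6+1 = 14.
By Pick's theorem A = I + B/2 − 1, so I = 642 − 14/2 + 1 = 636.

636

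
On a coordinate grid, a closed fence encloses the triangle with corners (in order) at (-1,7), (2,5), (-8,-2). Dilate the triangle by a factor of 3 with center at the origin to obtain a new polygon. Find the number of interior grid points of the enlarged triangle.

The shoelace formula gives twice the area as |((-1)·5 − 2·7) + (2·(-2) − (-8)·5) + ((-8)·7 − (-1)·(-2))| = 41, so the area is 20.5.
Summing gcd(|Δx|,|Δy|) over the edges gives the boundary count: gcd(3,2) + gcd(10,7) + gcd(7,9) = 1+1+1 = 3.
Scaling by 3 multiplies the area by 3² = 9 (so the new area is 369/2) and multiplies the boundary lattice-point count by 3, giving 9.
By Pick's theorem, the interior count of the dilated polygon is 369/2 − 9/2 + 1 = 181.

181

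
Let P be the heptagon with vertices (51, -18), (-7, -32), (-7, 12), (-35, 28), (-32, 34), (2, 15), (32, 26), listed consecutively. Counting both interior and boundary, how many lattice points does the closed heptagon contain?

2536

Using the shoelace formula, 2A = |(51·(-32) − (-7)·(-18)) + ((-7)·12 − (-7)·(-32)) + ((-7)·28 − (-35)·12) + ((-35)·34 − (-32)·28) + ((-32)·15 − 2·34) + (2·26 − 32·15) + (32·(-18) − 51·26)| = 5014, so the area is 2507.
The number of boundary lattice points is Σ gcd(|Δx|,|Δy|) = gcd(58,14) + gcd(0,44) + gcd(28,16) + gcd(3,6) + gcd(34,19) + gcd(30,11) + gcd(19,44) = 2+44+4+3+1+1+1 = 56.
Pick's theorem gives I = A − B/2 + 1 = 2507 − 56/2 + 1 = 2480, so the closed region contains I + B = 2480 + 56 = 2536 lattice points.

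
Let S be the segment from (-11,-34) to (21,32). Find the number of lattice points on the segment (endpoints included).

The number of lattice points on a segment between lattice points is gcd(|Δx|,|Δy|) + 1 = gcd(32,66) + 1 = 2 + 1 = 3.

3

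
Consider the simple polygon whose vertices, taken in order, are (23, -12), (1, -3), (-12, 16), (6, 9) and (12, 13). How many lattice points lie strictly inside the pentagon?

Using the shoelace formula, 2A = |[23·(-3) − 1·(-12)] + [1·16 − (-12)·(-3)] + [(-12)·9 − 6·16] + [6·13 − 12·9] + [12·(-12) − 23·13]| = 754, so the area is 377.
Along each edge there are gcd(|Δx|,|Δy|)+1 lattice points, so counting each shared vertex once the boundary has gcd(22,9) + gcd(13,19) + gcd(18,7) + gcd(6,4) + gcd(11,25) = 1+1+1+2+1 = 6.
By Pick's theorem A = I + B/2 − 1, so I = 377 − 6/2 + 1 = 375.

375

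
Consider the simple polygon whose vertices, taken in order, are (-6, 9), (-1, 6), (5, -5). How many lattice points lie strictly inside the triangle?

18

By the shoelace formula, twice the signed area is |[(-6)·6 − (-1)·9] + [(-1)·(-5) − 5·6] + [5·9 − (-6)·(-5)]| = 37, so the area is 18.5.
The number of boundary lattice points is Σ gcd(|Δx|,|Δy|) = gcd(5,3) + gcd(6,11) + gcd(11,14) = 1+1+1 = 3.
By Pick's theorem A = I + B/2 − 1, so I = 18.5 − 3/2 + 1 = 18.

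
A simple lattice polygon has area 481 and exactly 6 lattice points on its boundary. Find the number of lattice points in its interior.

479

From Pick's theorem, I = A − B/2 + 1 = 481 − 6/2 + 1 = 479.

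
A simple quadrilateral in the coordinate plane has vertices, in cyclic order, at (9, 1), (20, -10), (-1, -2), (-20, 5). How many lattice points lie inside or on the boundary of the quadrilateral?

By the shoelace formula, twice the signed area is |(9·(-10) − 20·1) + (20·(-2) − (-1)·(-10)) + ((-1)·5 − (-20)·(-2)) + ((-20)·1 − 9·5)| = 270, so the area is 135.
Summing gcd(|Δx|,|Δy|) over the edges gives the boundary count: gcd(11,11) + gcd(21,8) + gcd(19,7) + gcd(29,4) = 11+1+1+1 = 14.
Pick's theorem gives I = A − B/2 + 1 = 135 − 14/2 + 1 = 129, so the closed region contains I + B = 129 + 14 = 143 lattice points.

143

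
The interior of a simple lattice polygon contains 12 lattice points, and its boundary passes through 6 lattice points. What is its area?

By Pick's theorem, A = I + B/2 − 1 = 12 + 6/2 − 1 = 14.

14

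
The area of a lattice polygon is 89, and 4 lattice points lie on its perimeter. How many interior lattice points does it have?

Pick's theorem A = I + B/2 − 1 rearranges to I = A − B/2 + 1 = 89 − 4/2 + 1 = 88.

88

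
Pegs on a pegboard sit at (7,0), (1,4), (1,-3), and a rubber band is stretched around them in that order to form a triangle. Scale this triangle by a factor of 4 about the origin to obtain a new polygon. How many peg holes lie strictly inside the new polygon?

The shoelace formula gives twice the area as |[7·4 − 1·0] + [1·(-3) − 1·4] + [1·0 − 7·(-3)]| = 42, so the area is 21.
The number of boundary lattice points is Σ gcd(|Δx|,|Δy|) = gcd(6,4) + gcd(0,7) + gcd(6,3) = 2+7+3 = 12.
Scaling by 4 multiplies the area by 4² = 16 (so the new area is 336) and multiplies the boundary lattice-point count by 4, giving 48.
By Pick's theorem, the interior count of the dilated polygon is 336 − 48/2 + 1 = 313.

313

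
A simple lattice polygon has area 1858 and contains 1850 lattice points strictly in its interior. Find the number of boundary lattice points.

Pick's theorem gives A = I + B/2 − 1, so B = 2(A − I + 1) = 2(1858 − 1850 + 1) = 18.

18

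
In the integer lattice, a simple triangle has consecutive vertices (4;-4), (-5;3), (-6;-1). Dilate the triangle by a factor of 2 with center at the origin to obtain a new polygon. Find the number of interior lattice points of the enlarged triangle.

84

Using the shoelace formula, 2A = |[4·3 − (-5)·(-4)] + [(-5)·(-1) − (-6)·3] + [(-6)·(-4) − 4·(-1)]| = 43, so the area is 21.5.
The number of boundary lattice points is Σ gcd(|Δx|,|Δy|) = gcd(9,7) + gcd(1,4) + gcd(10,3) = 1+1+1 = 3.
Scaling by 2 multiplies the area by 2² = 4 (so the new area is 86) and multiplies the boundary lattice-point count by 2, giving 6.
By Pick's theorem, the interior count of the dilated polygon is 86 − 6/2 + 1 = 84.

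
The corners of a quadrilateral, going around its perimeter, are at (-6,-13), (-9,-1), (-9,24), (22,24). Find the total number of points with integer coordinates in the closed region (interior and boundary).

By the shoelace formula, twice the signed area is |[(-6)·(-1) − (-9)·(-13)] + [(-9)·24 − (-9)·(-1)] + [(-9)·24 − 22·24] + [22·(-13) − (-6)·24]| = 1222, so the area is 611.
The number of boundary lattice points is Σ gcd(|Δx|,|Δy|) = gcd(3,12) + gcd(0,25) + gcd(31,0) + gcd(28,37) = 3+25+31+1 = 60.
Pick's theorem gives I = A − B/2 + 1 = 611 − 60/2 + 1 = 582, so the closed region contains I + B = 582 + 60 = 642 lattice points.

642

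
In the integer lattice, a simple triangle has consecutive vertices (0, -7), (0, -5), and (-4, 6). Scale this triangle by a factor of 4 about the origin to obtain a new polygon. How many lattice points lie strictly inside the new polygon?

57

Using the shoelace formula, 2A = |[0·(-5) − 0·(-7)] + [0·6 − (-4)·(-5)] + [(-4)·(-7) − 0·6]| = 8, so the area is 4.
The number of boundary lattice points is Σ gcd(|Δx|,|Δy|) = gcd(0,2) + gcd(4,11) + gcd(4,13) = 2+1+1 = 4.
Scaling by 4 multiplies the area by 4² = 16 (so the new area is 64) and multiplies the boundary lattice-point count by 4, giving 16.
By Pick's theorem, the interior count of the dilated polygon is 64 − 16/2 + 1 = 57.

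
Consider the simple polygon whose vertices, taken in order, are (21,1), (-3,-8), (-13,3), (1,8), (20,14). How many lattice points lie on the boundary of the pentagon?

7

The number of boundary lattice points is Σ gcd(|Δx|,|Δy|) = gcd(24,9) + gcd(10,11) + gcd(14,5) + gcd(19,6) + gcd(1,13) = 3+1+1+1+1 = 7.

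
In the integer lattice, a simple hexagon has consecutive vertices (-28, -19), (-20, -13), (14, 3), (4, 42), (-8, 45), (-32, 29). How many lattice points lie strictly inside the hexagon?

The shoelace formula gives twice the area as |[(-28)·(-13) − (-20)·(-19)] + [(-20)·3 − 14·(-13)] + [14·42 − 4·3] + [4·45 − (-8)·42] + [(-8)·29 − (-32)·45] + [(-32)·(-19) − (-28)·29]| = 3826, so the area is 1913.
Along each edge there are gcd(|Δx|,|Δy|)+1 lattice points, so counting each shared vertex once the boundary has gcd(8,6) + gcd(34,16) + gcd(10,39) + gcd(12,3) + gcd(24,16) + gcd(4,48) = 2+2+1+3+8+4 = 20.
By Pick's theorem A = I + B/2 − 1, so I = 1913 − 20/2 + 1 = 1904.

1904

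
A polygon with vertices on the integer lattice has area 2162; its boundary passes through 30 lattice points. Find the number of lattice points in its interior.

Pick's theorem A = I + B/2 − 1 rearranges to I = A − B/2 + 1 = 2162 − 30/2 + 1 = 2148.

2148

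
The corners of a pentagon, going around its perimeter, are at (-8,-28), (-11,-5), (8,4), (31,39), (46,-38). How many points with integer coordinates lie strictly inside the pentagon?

Using the shoelace formula, 2A = |((-8)·(-5) − (-11)·(-28)) + ((-11)·4 − 8·(-5)) + (8·39 − 31·4) + (31·(-38) − 46·39) + (46·(-28) − (-8)·(-38))| = 4648, so the area is 2324.
Along each edge there are gcd(|Δx|,|Δy|)+1 lattice points, so counting each shared vertex once the boundary has gcd(3,23) + gcd(19,9) + gcd(23,35) + gcd(15,77) + gcd(54,10) = 1+1+1+1+2 = 6.
Pick's theorem gives I = A − B/2 + 1 = 2324 − 6/2 + 1 = 2322.

2322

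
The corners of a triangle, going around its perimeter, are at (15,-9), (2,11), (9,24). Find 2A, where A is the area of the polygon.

Using the shoelace formula, 2A = |[15·11 − 2·(-9)] + [2·24 − 9·11] + [9·(-9) − 15·24]| = 309, so the area is 309/2.

309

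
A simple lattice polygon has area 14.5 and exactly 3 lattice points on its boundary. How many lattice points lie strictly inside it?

14

From Pick's theorem, I = A − B/2 + 1 = 14.5 − 3/2 + 1 = 14.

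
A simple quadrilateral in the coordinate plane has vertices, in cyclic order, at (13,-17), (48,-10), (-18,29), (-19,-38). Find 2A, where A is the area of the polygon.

3950

The shoelace formula gives twice the area as |[13·(-10) − 48·(-17)] + [48·29 − (-18)·(-10)] + [(-18)·(-38) − (-19)·29] + [(-19)·(-17) − 13·(-38)]| = 3950, so the area is 1975.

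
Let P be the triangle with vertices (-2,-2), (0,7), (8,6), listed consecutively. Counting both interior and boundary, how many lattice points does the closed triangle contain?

Using the shoelace formula, 2A = |[(-2)·7 − 0·(-2)] + [0·6 − 8·7] + [8·(-2) − (-2)·6]| = 74, so the area is 37.
Summing gcd(|Δx|,|Δy|) over the edges gives the boundary count: gcd(2,9) + gcd(8,1) + gcd(10,8) = 1+1+2 = 4.
Pick's theorem gives I = A − B/2 + 1 = 37 − 4/2 + 1 = 36, so the closed region contains I + B = 36 + 4 = 40 lattice points.

40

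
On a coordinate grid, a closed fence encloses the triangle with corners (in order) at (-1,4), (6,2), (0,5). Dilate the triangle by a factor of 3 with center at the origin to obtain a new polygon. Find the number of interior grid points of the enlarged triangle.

Using the shoelace formula, 2A = |[(-1)·2 − 6·4] + [6·5 − 0·2] + [0·4 − (-1)·5]| = 9, so the area is 4.5.
Along each edge there are gcd(|Δx|,|Δy|)+1 lattice points, so counting each shared vertex once the boundary has gcd(7,2) + gcd(6,3) + gcd(1,1) = 1+3+1 = 5.
Scaling by 3 multiplies the area by 3² = 9 (so the new area is 81/2) and multiplies the boundary lattice-point count by 3, giving 15.
By Pick's theorem, the interior count of the dilated polygon is 81/2 − 15/2 + 1 = 34.

34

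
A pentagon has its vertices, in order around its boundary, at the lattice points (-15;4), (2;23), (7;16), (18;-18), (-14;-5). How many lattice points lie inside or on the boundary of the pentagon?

688

By the shoelace formula, twice the signed area is |[(-15)·23 − 2·4] + [2·16 − 7·23] + [7·(-18) − 18·16] + [18·(-5) − (-14)·(-18)] + [(-14)·4 − (-15)·(-5)]| = 1369, so the area is 684.5.
Along each edge there are gcd(|Δx|,|Δy|)+1 lattice points, so counting each shared vertex once the boundary has gcd(17,19) + gcd(5,7) + gcd(11,34) + gcd(32,13) + gcd(1,9) = 1+1+1+1+1 = 5.
Pick's theorem gives I = A − B/2 + 1 = 684.5 − 5/2 + 1 = 683, so the closed region contains I + B = 683 + 5 = 688 lattice points.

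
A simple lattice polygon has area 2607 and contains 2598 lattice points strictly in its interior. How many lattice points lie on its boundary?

20

Pick's theorem gives A = I + B/2 − 1, so B = 2(A − I + 1) = 2(2607 − 2598 + 1) = 20.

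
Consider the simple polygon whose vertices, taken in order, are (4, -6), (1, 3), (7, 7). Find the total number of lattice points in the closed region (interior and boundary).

37

Using the shoelace formula, 2A = |(4·3 − 1·(-6)) + (1·7 − 7·3) + (7·(-6) − 4·7)| = 66, so the area is 33.
Summing gcd(|Δx|,|Δy|) over the edges gives the boundary count: gcd(3,9) + gcd(6,4) + gcd(3,13) = 3+2+1 = 6.
Pick's theorem gives I = A − B/2 + 1 = 33 − 6/2 + 1 = 31, so the closed region contains I + B = 31 + 6 = 37 lattice points.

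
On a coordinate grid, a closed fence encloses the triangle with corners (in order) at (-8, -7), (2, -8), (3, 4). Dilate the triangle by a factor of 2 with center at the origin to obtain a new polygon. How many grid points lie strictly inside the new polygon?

230

By the shoelace formula, twice the signed area is |((-8)·(-8) − 2·(-7)) + (2·4 − 3·(-8)) + (3·(-7) − (-8)·4)| = 121, so the area is 121/2.
Along each edge there are gcd(|Δx|,|Δy|)+1 lattice points, so counting each shared vertex once the boundary has gcd(10,1) + gcd(1,12) + gcd(11,11) = 1+1+11 = 13.
Scaling by 2 multiplies the area by 2² = 4 (so the new area is 242) and multiplies the boundary lattice-point count by 2, giving 26.
By Pick's theorem, the interior count of the dilated polygon is 242 − 26/2 + 1 = 230.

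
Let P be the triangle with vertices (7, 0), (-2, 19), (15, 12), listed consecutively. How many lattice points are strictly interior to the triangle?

Using the shoelace formula, 2A = |(7·19 − (-2)·0) + ((-2)·12 − 15·19) + (15·0 − 7·12)| = 260, so the area is 130.
The number of boundary lattice points is Σ gcd(|Δx|,|Δy|) = gcd(9,19) + gcd(17,7) + gcd(8,12) = 1+1+4 = 6.
By Pick's theorem A = I + B/2 − 1, so I = 130 − 6/2 + 1 = 128.

128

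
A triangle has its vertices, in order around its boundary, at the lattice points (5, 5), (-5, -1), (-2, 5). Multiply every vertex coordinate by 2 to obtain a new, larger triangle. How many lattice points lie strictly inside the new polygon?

73

Using the shoelace formula, 2A = |[5·(-1) − (-5)·5] + [(-5)·5 − (-2)·(-1)] + [(-2)·5 − 5·5]| = 42, so the area is 21.
The number of boundary lattice points is Σ gcd(|Δx|,|Δy|) = gcd(10,6) + gcd(3,6) + gcd(7,0) = 2+3+7 = 12.
Scaling by 2 multiplies the area by 2² = 4 (so the new area is 84) and multiplies the boundary lattice-point count by 2, giving 24.
By Pick's theorem, the interior count of the dilated polygon is 84 − 24/2 + 1 = 73.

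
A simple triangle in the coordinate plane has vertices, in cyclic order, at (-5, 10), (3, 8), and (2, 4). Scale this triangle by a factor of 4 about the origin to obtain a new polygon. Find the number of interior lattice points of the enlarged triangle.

265

The shoelace formula gives twice the area as |((-5)·8 − 3·10) + (3·4 − 2·8) + (2·10 − (-5)·4)| = 34, so the area is 17.
Summing gcd(|Δx|,|Δy|) over the edges gives the boundary count: gcd(8,2) + gcd(1,4) + gcd(7,6) = 2+1+1 = 4.
Scaling by 4 multiplies the area by 4² = 16 (so the new area is 272) and multiplies the boundary lattice-point count by 4, giving 16.
By Pick's theorem, the interior count of the dilated polygon is 272 − 16/2 + 1 = 265.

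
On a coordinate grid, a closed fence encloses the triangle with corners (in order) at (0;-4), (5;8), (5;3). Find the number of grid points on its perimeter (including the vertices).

The number of boundary lattice points is Σ gcd(|Δx|,|Δy|) = gcd(5,12) + gcd(0,5) + gcd(5,7) = 1+5+1 = 7.

7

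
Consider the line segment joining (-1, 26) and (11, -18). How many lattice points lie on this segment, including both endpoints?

The number of lattice points on a segment between lattice points is gcd(|Δx|,|Δy|) + 1 = gcd(12,44) + 1 = 4 + 1 = 5.

5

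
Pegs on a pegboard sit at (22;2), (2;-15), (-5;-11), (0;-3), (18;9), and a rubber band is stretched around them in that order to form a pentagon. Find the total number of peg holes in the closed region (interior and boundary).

268

Using the shoelace formula, 2A = |[22·(-15) − 2·2] + [2·(-11) − (-5)·(-15)] + [(-5)·(-3) − 0·(-11)] + [0·9 − 18·(-3)] + [18·2 − 22·9]| = 524, so the area is 262.
Summing gcd(|Δx|,|Δy|) over the edges gives the boundary count: gcd(20,17) + gcd(7,4) + gcd(5,8) + gcd(18,12) + gcd(4,7) = 1+1+1+6+1 = 10.
Pick's theorem gives I = A − B/2 + 1 = 262 − 10/2 + 1 = 258, so the closed region contains I + B = 258 + 10 = 268 lattice points.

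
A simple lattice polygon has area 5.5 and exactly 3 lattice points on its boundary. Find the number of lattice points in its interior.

5

Pick's theorem A = I + B/2 − 1 rearranges to I = A − B/2 + 1 = 5.5 − 3/2 + 1 = 5.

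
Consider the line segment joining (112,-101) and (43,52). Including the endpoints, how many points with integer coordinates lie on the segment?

4

The number of lattice points on a segment between lattice points is gcd(|Δx|,|Δy|) + 1 = gcd(69,153) + 1 = 3 + 1 = 4.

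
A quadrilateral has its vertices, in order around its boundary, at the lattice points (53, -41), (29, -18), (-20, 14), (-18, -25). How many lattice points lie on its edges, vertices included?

4

The number of boundary lattice points is Σ gcd(|Δx|,|Δy|) = gcd(24,23) + gcd(49,32) + gcd(2,39) + gcd(71,16) = 1+1+1+1 = 4.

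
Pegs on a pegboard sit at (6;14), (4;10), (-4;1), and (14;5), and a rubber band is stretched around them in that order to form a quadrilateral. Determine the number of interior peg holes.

The shoelace formula gives twice the area as |[6·10 − 4·14] + [4·1 − (-4)·10] + [(-4)·5 − 14·1] + [14·14 − 6·5]| = 180, so the area is 90.
Along each edge there are gcd(|Δx|,|Δy|)+1 lattice points, so counting each shared vertex once the boundary has gcd(2,4) + gcd(8,9) + gcd(18,4) + gcd(8,9) = 2+1+2+1 = 6.
By Pick's theorem A = I + B/2 − 1, so I = 90 − 6/2 + 1 = 88.

88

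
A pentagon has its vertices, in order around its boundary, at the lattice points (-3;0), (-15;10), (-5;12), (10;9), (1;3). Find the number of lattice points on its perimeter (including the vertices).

Along each edge there are gcd(|Δx|,|Δy|)+1 lattice points, so counting each shared vertex once the boundary has gcd(12,10) + gcd(10,2) + gcd(15,3) + gcd(9,6) + gcd(4,3) = 2+2+3+3+1 = 11.

11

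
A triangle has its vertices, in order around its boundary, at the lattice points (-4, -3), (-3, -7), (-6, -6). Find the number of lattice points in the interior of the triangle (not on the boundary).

By the shoelace formula, twice the signed area is |[(-4)·(-7) − (-3)·(-3)] + [(-3)·(-6) − (-6)·(-7)] + [(-6)·(-3) − (-4)·(-6)]| = 11, so the area is 11/2.
Along each edge there are gcd(|Δx|,|Δy|)+1 lattice points, so counting each shared vertex once the boundary has gcd(1,4) + gcd(3,1) + gcd(2,3) = 1+1+1 = 3.
By Pick's theorem A = I + B/2 − 1, so I = 11/2 − 3/2 + 1 = 5.

5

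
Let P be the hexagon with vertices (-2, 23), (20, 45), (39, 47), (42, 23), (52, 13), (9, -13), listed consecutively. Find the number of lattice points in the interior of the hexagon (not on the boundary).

Using the shoelace formula, 2A = |[(-2)·45 − 20·23] + [20·47 − 39·45] + [39·23 − 42·47] + [42·13 − 52·23] + [52·(-13) − 9·13] + [9·23 − (-2)·(-13)]| = 3704, so the area is 1852.
The number of boundary lattice points is Σ gcd(|Δx|,|Δy|) = gcd(22,22) + gcd(19,2) + gcd(3,24) + gcd(10,10) + gcd(43,26) + gcd(11,36) = 22+1+3+10+1+1 = 38.
By Pick's theorem A = I + B/2 − 1, so I = 1852 − 38/2 + 1 = 1834.

1834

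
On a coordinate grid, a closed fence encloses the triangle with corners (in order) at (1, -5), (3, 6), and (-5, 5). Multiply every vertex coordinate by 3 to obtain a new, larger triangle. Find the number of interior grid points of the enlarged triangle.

382

Using the shoelace formula, 2A = |[1·6 − 3·(-5)] + [3·5 − (-5)·6] + [(-5)·(-5) − 1·5]| = 86, so the area is 43.
The number of boundary lattice points is Σ gcd(|Δx|,|Δy|) = gcd(2,11) + gcd(8,1) + gcd(6,10) = 1+1+2 = 4.
Scaling by 3 multiplies the area by 3² = 9 (so the new area is 387) and multiplies the boundary lattice-point count by 3, giving 12.
By Pick's theorem, the interior count of the dilated polygon is 387 − 12/2 + 1 = 382.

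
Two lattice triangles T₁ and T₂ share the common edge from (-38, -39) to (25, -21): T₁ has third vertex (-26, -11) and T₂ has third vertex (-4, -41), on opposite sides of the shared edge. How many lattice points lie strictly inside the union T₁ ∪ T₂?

The union is the simple quadrilateral with vertices (-38, -39), (-26, -11), (25, -21), (-4, -41) in order.
The shoelace formula gives twice the area as |[(-38)·(-11) − (-26)·(-39)] + [(-26)·(-21) − 25·(-11)] + [25·(-41) − (-4)·(-21)] + [(-4)·(-39) − (-38)·(-41)]| = 2286, so the area is 1143.
Summing gcd(|Δx|,|Δy|) over the edges gives the boundary count: gcd(12,28) + gcd(51,10) + gcd(29,20) + gcd(34,2) = 4+1+1+2 = 8.
By Pick's theorem I = A − B/2 + 1 = 1143 − 8/2 + 1 = 1140.

1140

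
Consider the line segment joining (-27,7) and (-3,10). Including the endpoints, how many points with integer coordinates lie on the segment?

4

The number of lattice points on a segment between lattice points is gcd(|Δx|,|Δy|) + 1 = gcd(24,3) + 1 = 3 + 1 = 4.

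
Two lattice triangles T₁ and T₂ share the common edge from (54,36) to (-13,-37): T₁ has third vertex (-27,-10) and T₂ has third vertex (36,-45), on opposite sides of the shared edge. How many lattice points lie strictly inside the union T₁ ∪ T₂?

3467

The union is the simple quadrilateral with vertices (54,36), (-27,-10), (-13,-37), (36,-45) in order.
The shoelace formula gives twice the area as |(54·(-10) − (-27)·36) + ((-27)·(-37) − (-13)·(-10)) + ((-13)·(-45) − 36·(-37)) + (36·36 − 54·(-45))| = 6944, so the area is 3472.
The number of boundary lattice points is Σ gcd(|Δx|,|Δy|) = gcd(81,46) + gcd(14,27) + gcd(49,8) + gcd(18,81) = 1+1+1+9 = 12.
By Pick's theorem I = A − B/2 + 1 = 3472 − 12/2 + 1 = 3467.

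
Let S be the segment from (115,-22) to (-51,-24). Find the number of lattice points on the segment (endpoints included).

The number of lattice points on a segment between lattice points is gcd(|Δx|,|Δy|) + 1 = gcd(166,2) + 1 = 2 + 1 = 3.

3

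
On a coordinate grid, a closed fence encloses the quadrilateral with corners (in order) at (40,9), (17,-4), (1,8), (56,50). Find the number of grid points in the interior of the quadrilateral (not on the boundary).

1031

The shoelace formula gives twice the area as |(40·(-4) − 17·9) + (17·8 − 1·(-4)) + (1·50 − 56·8) + (56·9 − 40·50)| = 2067, so the area is 1033.5.
Summing gcd(|Δx|,|Δy|) over the edges gives the boundary count: gcd(23,13) + gcd(16,12) + gcd(55,42) + gcd(16,41) = 1+4+1+1 = 7.
By Pick's theorem A = I + B/2 − 1, so I = 1033.5 − 7/2 + 1 = 1031.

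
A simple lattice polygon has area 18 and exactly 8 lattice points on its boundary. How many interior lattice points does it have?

Pick's theorem A = I + B/2 − 1 rearranges to I = A − B/2 + 1 = 18 − 8/2 + 1 = 15.

15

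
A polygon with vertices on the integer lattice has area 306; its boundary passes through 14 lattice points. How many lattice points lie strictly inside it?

300

Pick's theorem A = I + B/2 − 1 rearranges to I = A − B/2 + 1 = 306 − 14/2 + 1 = 300.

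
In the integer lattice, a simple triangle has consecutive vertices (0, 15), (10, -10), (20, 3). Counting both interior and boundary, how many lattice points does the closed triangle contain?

196

Using the shoelace formula, 2A = |(0·(-10) − 10·15) + (10·3 − 20·(-10)) + (20·15 − 0·3)| = 380, so the area is 190.
Along each edge there are gcd(|Δx|,|Δy|)+1 lattice points, so counting each shared vertex once the boundary has gcd(10,25) + gcd(10,13) + gcd(20,12) = 5+1+4 = 10.
Pick's theorem gives I = A − B/2 + 1 = 190 − 10/2 + 1 = 186, so the closed region contains I + B = 186 + 10 = 196 lattice points.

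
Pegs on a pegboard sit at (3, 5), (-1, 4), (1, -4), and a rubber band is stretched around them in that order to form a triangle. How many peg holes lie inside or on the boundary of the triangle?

20

The shoelace formula gives twice the area as |[3·4 − (-1)·5] + [(-1)·(-4) − 1·4] + [1·5 − 3·(-4)]| = 34, so the area is 17.
The number of boundary lattice points is Σ gcd(|Δx|,|Δy|) = gcd(4,1) + gcd(2,8) + gcd(2,9) = 1+2+1 = 4.
Pick's theorem gives I = A − B/2 + 1 = 17 − 4/2 + 1 = 16, so the closed region contains I + B = 16 + 4 = 20 lattice points.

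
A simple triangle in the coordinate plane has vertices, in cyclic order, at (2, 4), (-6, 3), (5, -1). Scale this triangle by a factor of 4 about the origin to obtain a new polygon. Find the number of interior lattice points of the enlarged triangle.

Using the shoelace formula, 2A = |[2·3 − (-6)·4] + [(-6)·(-1) − 5·3] + [5·4 − 2·(-1)]| = 43, so the area is 43/2.
Summing gcd(|Δx|,|Δy|) over the edges gives the boundary count: gcd(8,1) + gcd(11,4) + gcd(3,5) = 1+1+1 = 3.
Scaling by 4 multiplies the area by 4² = 16 (so the new area is 344) and multiplies the boundary lattice-point count by 4, giving 12.
By Pick's theorem, the interior count of the dilated polygon is 344 − 12/2 + 1 = 339.

339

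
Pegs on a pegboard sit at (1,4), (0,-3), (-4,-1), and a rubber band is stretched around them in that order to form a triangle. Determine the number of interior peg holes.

Using the shoelace formula, 2A = |[1·(-3) − 0·4] + [0·(-1) − (-4)·(-3)] + [(-4)·4 − 1·(-1)]| = 30, so the area is 15.
Summing gcd(|Δx|,|Δy|) over the edges gives the boundary count: gcd(1,7) + gcd(4,2) + gcd(5,5) = 1+2+5 = 8.
Pick's theorem gives I = A − B/2 + 1 = 15 − 8/2 + 1 = 12.

12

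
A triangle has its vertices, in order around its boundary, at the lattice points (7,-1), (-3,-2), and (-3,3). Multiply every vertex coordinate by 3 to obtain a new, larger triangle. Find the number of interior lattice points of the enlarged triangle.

By the shoelace formula, twice the signed area is |(7·(-2) − (-3)·(-1)) + ((-3)·3 − (-3)·(-2)) + ((-3)·(-1) − 7·3)| = 50, so the area is 25.
Summing gcd(|Δx|,|Δy|) over the edges gives the boundary count: gcd(10,1) + gcd(0,5) + gcd(10,4) = 1+5+2 = 8.
Scaling by 3 multiplies the area by 3² = 9 (so the new area is 225) and multiplies the boundary lattice-point count by 3, giving 24.
By Pick's theorem, the interior count of the dilated polygon is 225 − 24/2 + 1 = 214.

214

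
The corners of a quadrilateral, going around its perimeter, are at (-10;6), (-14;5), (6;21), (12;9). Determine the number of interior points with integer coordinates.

158

By the shoelace formula, twice the signed area is |[(-10)·5 − (-14)·6] + [(-14)·21 − 6·5] + [6·9 − 12·21] + [12·6 − (-10)·9]| = 326, so the area is 163.
Summing gcd(|Δx|,|Δy|) over the edges gives the boundary count: gcd(4,1) + gcd(20,16) + gcd(6,12) + gcd(22,3) = 1+4+6+1 = 12.
Pick's theorem gives I = A − B/2 + 1 = 163 − 12/2 + 1 = 158.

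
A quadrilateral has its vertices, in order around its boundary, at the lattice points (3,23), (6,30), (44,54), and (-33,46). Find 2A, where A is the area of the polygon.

1865

Using the shoelace formula, 2A = |(3·30 − 6·23) + (6·54 − 44·30) + (44·46 − (-33)·54) + ((-33)·23 − 3·46)| = 1865, so the area is 932.5.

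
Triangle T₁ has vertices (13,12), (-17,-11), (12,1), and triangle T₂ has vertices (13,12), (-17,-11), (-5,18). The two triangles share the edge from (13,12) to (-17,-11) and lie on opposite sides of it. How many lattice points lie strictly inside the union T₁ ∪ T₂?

447

The union is the simple quadrilateral with vertices (13,12), (12,1), (-17,-11), (-5,18) in order.
By the shoelace formula, twice the signed area is |[13·1 − 12·12] + [12·(-11) − (-17)·1] + [(-17)·18 − (-5)·(-11)] + [(-5)·12 − 13·18]| = 901, so the area is 901/2.
Along each edge there are gcd(|Δx|,|Δy|)+1 lattice points, so counting each shared vertex once the boundary has gcd(1,11) + gcd(29,12) + gcd(12,29) + gcd(18,6) = 1+1+1+6 = 9.
By Pick's theorem I = A − B/2 + 1 = 901/2 − 9/2 + 1 = 447.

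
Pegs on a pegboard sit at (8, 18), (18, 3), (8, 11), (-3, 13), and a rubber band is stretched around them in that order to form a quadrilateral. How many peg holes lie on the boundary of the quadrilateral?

The number of boundary lattice points is Σ gcd(|Δx|,|Δy|) = gcd(10,15) + gcd(10,8) + gcd(11,2) + gcd(11,5) = 5+2+1+1 = 9.

9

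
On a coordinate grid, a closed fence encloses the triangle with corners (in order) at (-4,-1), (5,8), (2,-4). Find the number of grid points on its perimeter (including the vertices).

Summing gcd(|Δx|,|Δy|) over the edges gives the boundary count: gcd(9,9) + gcd(3,12) + gcd(6,3) = 9+3+3 = 15.

15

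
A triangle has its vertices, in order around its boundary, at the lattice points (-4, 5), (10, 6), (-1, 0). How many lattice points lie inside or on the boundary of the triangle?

39

Using the shoelace formula, 2A = |((-4)·6 − 10·5) + (10·0 − (-1)·6) + ((-1)·5 − (-4)·0)| = 73, so the area is 36.5.
Along each edge there are gcd(|Δx|,|Δy|)+1 lattice points, so counting each shared vertex once the boundary has gcd(14,1) + gcd(11,6) + gcd(3,5) = 1+1+1 = 3.
Pick's theorem gives I = A − B/2 + 1 = 36.5 − 3/2 + 1 = 36, so the closed region contains I + B = 36 + 3 = 39 lattice points.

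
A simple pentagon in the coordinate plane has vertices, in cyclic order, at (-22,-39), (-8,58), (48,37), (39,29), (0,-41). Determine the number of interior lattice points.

3605

Using the shoelace formula, 2A = |((-22)·58 − (-8)·(-39)) + ((-8)·37 − 48·58) + (48·29 − 39·37) + (39·(-41) − 0·29) + (0·(-39) − (-22)·(-41))| = 7220, so the area is 3610.
The number of boundary lattice points is Σ gcd(|Δx|,|Δy|) = gcd(14,97) + gcd(56,21) + gcd(9,8) + gcd(39,70) + gcd(22,2) = 1+7+1+1+2 = 12.
Pick's theorem gives I = A − B/2 + 1 = 3610 − 12/2 + 1 = 3605.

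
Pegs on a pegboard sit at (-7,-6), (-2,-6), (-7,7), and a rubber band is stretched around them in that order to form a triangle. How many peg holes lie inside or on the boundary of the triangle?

43

By the shoelace formula, twice the signed area is |[(-7)·(-6) − (-2)·(-6)] + [(-2)·7 − (-7)·(-6)] + [(-7)·(-6) − (-7)·7]| = 65, so the area is 32.5.
The number of boundary lattice points is Σ gcd(|Δx|,|Δy|) = gcd(5,0) + gcd(5,13) + gcd(0,13) = 5+1+13 = 19.
Pick's theorem gives I = A − B/2 + 1 = 32.5 − 19/2 + 1 = 24, so the closed region contains I + B = 24 + 19 = 43 lattice points.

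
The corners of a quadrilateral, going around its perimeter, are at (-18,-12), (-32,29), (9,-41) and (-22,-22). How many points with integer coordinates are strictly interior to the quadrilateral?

542

By the shoelace formula, twice the signed area is |[(-18)·29 − (-32)·(-12)] + [(-32)·(-41) − 9·29] + [9·(-22) − (-22)·(-41)] + [(-22)·(-12) − (-18)·(-22)]| = 1087, so the area is 1087/2.
Summing gcd(|Δx|,|Δy|) over the edges gives the boundary count: gcd(14,41) + gcd(41,70) + gcd(31,19) + gcd(4,10) = 1+1+1+2 = 5.
By Pick's theorem A = I + B/2 − 1, so I = 1087/2 − 5/2 + 1 = 542.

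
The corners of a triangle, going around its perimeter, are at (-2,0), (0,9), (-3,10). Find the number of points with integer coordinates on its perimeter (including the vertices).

Along each edge there are gcd(|Δx|,|Δy|)+1 lattice points, so counting each shared vertex once the boundary has gcd(2,9) + gcd(3,1) + gcd(1,10) = 1+1+1 = 3.

3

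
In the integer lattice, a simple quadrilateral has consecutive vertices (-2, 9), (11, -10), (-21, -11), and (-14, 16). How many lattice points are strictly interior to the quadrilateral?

Using the shoelace formula, 2A = |((-2)·(-10) − 11·9) + (11·(-11) − (-21)·(-10)) + ((-21)·16 − (-14)·(-11)) + ((-14)·9 − (-2)·16)| = 994, so the area is 497.
Along each edge there are gcd(|Δx|,|Δy|)+1 lattice points, so counting each shared vertex once the boundary has gcd(13,19) + gcd(32,1) + gcd(7,27) + gcd(12,7) = 1+1+1+1 = 4.
Pick's theorem gives I = A − B/2 + 1 = 497 − 4/2 + 1 = 496.

496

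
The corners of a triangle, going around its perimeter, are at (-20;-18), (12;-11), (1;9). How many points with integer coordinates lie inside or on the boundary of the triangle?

362

By the shoelace formula, twice the signed area is |[(-20)·(-11) − 12·(-18)] + [12·9 − 1·(-11)] + [1·(-18) − (-20)·9]| = 717, so the area is 717/2.
The number of boundary lattice points is Σ gcd(|Δx|,|Δy|) = gcd(32,7) + gcd(11,20) + gcd(21,27) = 1+1+3 = 5.
Pick's theorem gives I = A − B/2 + 1 = 717/2 − 5/2 + 1 = 357, so the closed region contains I + B = 357 + 5 = 362 lattice points.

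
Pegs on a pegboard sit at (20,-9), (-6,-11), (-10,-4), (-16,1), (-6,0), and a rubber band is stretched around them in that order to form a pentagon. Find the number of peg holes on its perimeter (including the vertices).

Summing gcd(|Δx|,|Δy|) over the edges gives the boundary count: gcd(26,2) + gcd(4,7) + gcd(6,5) + gcd(10,1) + gcd(26,9) = 2+1+1+1+1 = 6.

6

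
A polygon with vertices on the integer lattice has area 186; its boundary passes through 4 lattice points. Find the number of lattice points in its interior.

185

From Pick's theorem, I = A − B/2 + 1 = 186 − 4/2 + 1 = 185.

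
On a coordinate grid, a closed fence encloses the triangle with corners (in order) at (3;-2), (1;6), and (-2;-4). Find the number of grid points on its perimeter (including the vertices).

Along each edge there are gcd(|Δx|,|Δy|)+1 lattice points, so counting each shared vertex once the boundary has gcd(2,8) + gcd(3,10) + gcd(5,2) = 2+1+1 = 4.

4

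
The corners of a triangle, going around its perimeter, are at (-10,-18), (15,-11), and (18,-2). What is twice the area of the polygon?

204

The shoelace formula gives twice the area as |[(-10)·(-11) − 15·(-18)] + [15·(-2) − 18·(-11)] + [18·(-18) − (-10)·(-2)]| = 204, so the area is 102.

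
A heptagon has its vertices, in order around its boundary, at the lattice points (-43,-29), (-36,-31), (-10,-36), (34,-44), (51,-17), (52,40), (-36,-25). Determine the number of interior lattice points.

3815

By the shoelace formula, twice the signed area is |[(-43)·(-31) − (-36)·(-29)] + [(-36)·(-36) − (-10)·(-31)] + [(-10)·(-44) − 34·(-36)] + [34·(-17) − 51·(-44)] + [51·40 − 52·(-17)] + [52·(-25) − (-36)·40] + [(-36)·(-29) − (-43)·(-25)]| = 7638, so the area is 3819.
The number of boundary lattice points is Σ gcd(|Δx|,|Δy|) = gcd(7,2) + gcd(26,5) + gcd(44,8) + gcd(17,27) + gcd(1,57) + gcd(88,65) + gcd(7,4) = 1+1+4+1+1+1+1 = 10.
Pick's theorem gives I = A − B/2 + 1 = 3819 − 10/2 + 1 = 3815.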